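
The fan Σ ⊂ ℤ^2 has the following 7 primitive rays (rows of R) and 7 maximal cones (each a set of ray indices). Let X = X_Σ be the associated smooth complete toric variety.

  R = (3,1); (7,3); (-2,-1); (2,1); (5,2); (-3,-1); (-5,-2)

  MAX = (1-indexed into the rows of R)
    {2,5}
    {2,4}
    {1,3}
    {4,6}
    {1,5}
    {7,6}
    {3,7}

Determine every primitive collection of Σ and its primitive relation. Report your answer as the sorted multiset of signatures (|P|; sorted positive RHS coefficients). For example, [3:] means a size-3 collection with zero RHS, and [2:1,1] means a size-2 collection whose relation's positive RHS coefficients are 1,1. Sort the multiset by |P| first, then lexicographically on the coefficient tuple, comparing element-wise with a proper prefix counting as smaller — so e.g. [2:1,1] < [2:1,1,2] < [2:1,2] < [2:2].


Σ has 14 primitive collections:

  {1,6}:  v_{1} + v_{6} = 0 — sig = [2:]
  {3,4}:  v_{3} + v_{4} = 0 — sig = [2:]
  {5,7}:  v_{5} + v_{7} = 0 — sig = [2:]
  {1,4}:  v_{1} + v_{4} = v_{5} — sig = [2:1]
  {1,7}:  v_{1} + v_{7} = v_{3} — sig = [2:1]
  {2,3}:  v_{2} + v_{3} = v_{5} — sig = [2:1]
  {2,7}:  v_{2} + v_{7} = v_{4} — sig = [2:1]
  {3,5}:  v_{3} + v_{5} = v_{1} — sig = [2:1]
  {3,6}:  v_{3} + v_{6} = v_{7} — sig = [2:1]
  {4,5}:  v_{4} + v_{5} = v_{2} — sig = [2:1]
  {4,7}:  v_{4} + v_{7} = v_{6} — sig = [2:1]
  {5,6}:  v_{5} + v_{6} = v_{4} — sig = [2:1]
  {1,2}:  v_{1} + v_{2} = 2·v_{5} — sig = [2:2]
  {2,6}:  v_{2} + v_{6} = 2·v_{4} — sig = [2:2]

Hence PRS(X_Σ) =
[[2:], [2:], [2:], [2:1], [2:1], [2:1], [2:1], [2:1], [2:1], [2:1], [2:1], [2:1], [2:2], [2:2]]


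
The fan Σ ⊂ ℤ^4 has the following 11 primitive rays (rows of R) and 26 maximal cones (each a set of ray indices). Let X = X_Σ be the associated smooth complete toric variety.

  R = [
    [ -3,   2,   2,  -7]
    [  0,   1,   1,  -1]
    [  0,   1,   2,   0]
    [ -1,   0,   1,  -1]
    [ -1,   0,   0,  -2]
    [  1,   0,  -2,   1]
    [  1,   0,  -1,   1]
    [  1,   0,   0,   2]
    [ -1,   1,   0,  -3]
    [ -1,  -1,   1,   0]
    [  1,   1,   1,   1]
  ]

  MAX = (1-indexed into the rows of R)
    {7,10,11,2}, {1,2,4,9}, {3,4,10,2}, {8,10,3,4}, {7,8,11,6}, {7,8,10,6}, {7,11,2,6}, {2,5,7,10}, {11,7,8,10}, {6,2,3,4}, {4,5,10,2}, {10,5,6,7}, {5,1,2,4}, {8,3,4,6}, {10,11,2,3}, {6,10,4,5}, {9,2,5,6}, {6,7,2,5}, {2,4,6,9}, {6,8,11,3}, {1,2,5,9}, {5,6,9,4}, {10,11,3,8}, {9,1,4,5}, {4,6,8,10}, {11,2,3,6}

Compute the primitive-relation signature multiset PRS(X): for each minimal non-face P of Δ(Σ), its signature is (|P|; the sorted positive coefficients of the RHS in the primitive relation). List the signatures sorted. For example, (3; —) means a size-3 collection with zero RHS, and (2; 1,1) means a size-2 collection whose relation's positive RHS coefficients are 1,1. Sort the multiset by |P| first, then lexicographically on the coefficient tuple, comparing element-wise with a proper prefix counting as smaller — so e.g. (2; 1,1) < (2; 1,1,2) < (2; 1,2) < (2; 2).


23 minimal non-faces of Δ(Σ) (on 11 rays):

  • {4,7}:  v_{4} + v_{7} = 0  so sig = (2; —)
  • {5,8}:  v_{5} + v_{8} = 0  so sig = (2; —)
  • {2,8}:  v_{2} + v_{8} = v_{11}  so sig = (2; 1)
  • {3,7}:  v_{3} + v_{7} = v_{11}  so sig = (2; 1)
  • {4,11}:  v_{4} + v_{11} = v_{3}  so sig = (2; 1)
  • {5,11}:  v_{5} + v_{11} = v_{2}  so sig = (2; 1)
  • {3,5}:  v_{3} + v_{5} = v_{2} + v_{4}  so sig = (2; 1,1)
  • {9,10}:  v_{9} + v_{10} = v_{4} + v_{5}  so sig = (2; 1,1)
  • {1,7}:  v_{1} + v_{7} = v_{2} + v_{5} + v_{9}  so sig = (2; 1,1,1)
  • {1,8}:  v_{1} + v_{8} = v_{2} + v_{4} + v_{9}  so sig = (2; 1,1,1)
  • {7,9}:  v_{7} + v_{9} = v_{2} + v_{5} + v_{6}  so sig = (2; 1,1,1)
  • {8,9}:  v_{8} + v_{9} = v_{2} + v_{4} + v_{6}  so sig = (2; 1,1,1)
  • {1,11}:  v_{1} + v_{11} = 2·v_{2} + v_{4} + v_{9}  so sig = (2; 1,1,2)
  • {9,11}:  v_{9} + v_{11} = 2·v_{2} + v_{4} + v_{6}  so sig = (2; 1,1,2)
  • {1,3}:  v_{1} + v_{3} = 2·v_{2} + 2·v_{4} + v_{9}  so sig = (2; 1,2,2)
  • {1,10}:  v_{1} + v_{10} = v_{2} + 2·v_{4} + 2·v_{5}  so sig = (2; 1,2,2)
  • {3,9}:  v_{3} + v_{9} = 2·v_{2} + 2·v_{4} + v_{6}  so sig = (2; 1,2,2)
  • {1,6}:  v_{1} + v_{6} = 2·v_{9}  so sig = (2; 2)
  • {2,6,10}:  v_{2} + v_{6} + v_{10} = 0  so sig = (3; —)
  • {6,10,11}:  v_{6} + v_{10} + v_{11} = v_{8}  so sig = (3; 1)
  • {3,6,10}:  v_{3} + v_{6} + v_{10} = v_{4} + v_{8}  so sig = (3; 1,1)
  • {2,4,5,6}:  v_{2} + v_{4} + v_{5} + v_{6} = v_{9}  so sig = (4; 1)
  • {2,4,5,9}:  v_{2} + v_{4} + v_{5} + v_{9} = v_{1}  so sig = (4; 1)

Signatures (|P|; sorted positive RHS coefficients), sorted:
{ (2; —) ×2,  (2; 1) ×4,  (2; 1,1) ×2,  (2; 1,1,1) ×4,  (2; 1,1,2) ×2,  (2; 1,2,2) ×3,  (2; 2),  (3; —),  (3; 1),  (3; 1,1),  (4; 1) ×2 }


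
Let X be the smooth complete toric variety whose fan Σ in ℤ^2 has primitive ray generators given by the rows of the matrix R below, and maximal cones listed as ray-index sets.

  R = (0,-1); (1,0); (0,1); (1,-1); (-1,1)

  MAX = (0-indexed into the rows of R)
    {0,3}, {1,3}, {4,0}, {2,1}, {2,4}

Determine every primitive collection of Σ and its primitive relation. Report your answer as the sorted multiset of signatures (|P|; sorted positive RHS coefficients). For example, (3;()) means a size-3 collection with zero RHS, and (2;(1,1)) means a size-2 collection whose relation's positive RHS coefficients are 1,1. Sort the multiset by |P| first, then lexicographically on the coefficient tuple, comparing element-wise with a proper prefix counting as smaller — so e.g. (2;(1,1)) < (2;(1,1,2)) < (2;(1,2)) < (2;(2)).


Δ(Σ) — 5 vertices, 5 min non-faces:

  • {0,2}:  v_{0} + v_{2} = 0 ; sig = (2;())
  • {3,4}:  v_{3} + v_{4} = 0 ; sig = (2;())
  • {0,1}:  v_{0} + v_{1} = v_{3} ; sig = (2;(1))
  • {1,4}:  v_{1} + v_{4} = v_{2} ; sig = (2;(1))
  • {2,3}:  v_{2} + v_{3} = v_{1} ; sig = (2;(1))

Hence PRS(X_Σ) =
    |P|=2: 5 collections, coeffs (), (), (1), (1), (1)


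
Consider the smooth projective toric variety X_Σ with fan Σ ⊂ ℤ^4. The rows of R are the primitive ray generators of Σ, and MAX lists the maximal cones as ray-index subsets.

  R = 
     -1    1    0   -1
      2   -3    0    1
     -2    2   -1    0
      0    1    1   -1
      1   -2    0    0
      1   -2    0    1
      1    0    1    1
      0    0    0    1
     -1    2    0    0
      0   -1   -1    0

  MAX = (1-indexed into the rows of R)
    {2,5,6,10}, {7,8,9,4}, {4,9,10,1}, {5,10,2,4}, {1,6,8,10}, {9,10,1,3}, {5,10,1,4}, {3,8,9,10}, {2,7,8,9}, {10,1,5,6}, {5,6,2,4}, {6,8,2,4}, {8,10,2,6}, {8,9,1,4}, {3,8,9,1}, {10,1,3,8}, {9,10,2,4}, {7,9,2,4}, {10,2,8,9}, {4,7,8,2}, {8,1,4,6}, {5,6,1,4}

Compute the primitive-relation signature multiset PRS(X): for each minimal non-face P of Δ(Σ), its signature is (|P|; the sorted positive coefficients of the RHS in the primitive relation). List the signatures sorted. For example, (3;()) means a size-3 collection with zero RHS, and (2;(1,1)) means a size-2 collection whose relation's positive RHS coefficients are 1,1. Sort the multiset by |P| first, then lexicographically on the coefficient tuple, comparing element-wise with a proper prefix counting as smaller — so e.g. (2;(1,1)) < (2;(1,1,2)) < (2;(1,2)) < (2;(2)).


The 17 primitive collections of Σ (r=10, n=4):

  • {5,9}:  v_{5} + v_{9} = 0 ; sig = (2;())
  • {1,2}:  v_{1} + v_{2} = v_{5} ; sig = (2;(1))
  • {5,8}:  v_{5} + v_{8} = v_{6} ; sig = (2;(1))
  • {6,9}:  v_{6} + v_{9} = v_{8} ; sig = (2;(1))
  • {1,7}:  v_{1} + v_{7} = v_{4} + v_{8} ; sig = (2;(1,1))
  • {2,3}:  v_{2} + v_{3} = v_{8} + v_{10} ; sig = (2;(1,1))
  • {3,4}:  v_{3} + v_{4} = v_{1} + v_{9} ; sig = (2;(1,1))
  • {3,7}:  v_{3} + v_{7} = v_{8} + v_{9} ; sig = (2;(1,1))
  • {7,10}:  v_{7} + v_{10} = v_{2} + v_{9} ; sig = (2;(1,1))
  • {3,5}:  v_{3} + v_{5} = v_{1} + v_{8} + v_{10} ; sig = (2;(1,1,1))
  • {5,7}:  v_{5} + v_{7} = v_{2} + v_{4} + v_{8} ; sig = (2;(1,1,1))
  • {3,6}:  v_{3} + v_{6} = v_{1} + 2·v_{8} + v_{10} ; sig = (2;(1,1,2))
  • {6,7}:  v_{6} + v_{7} = v_{2} + v_{4} + 2·v_{8} ; sig = (2;(1,1,2))
  • {4,8,10}:  v_{4} + v_{8} + v_{10} = 0 ; sig = (3;())
  • {4,6,10}:  v_{4} + v_{6} + v_{10} = v_{5} ; sig = (3;(1))
  • {1,8,9,10}:  v_{1} + v_{8} + v_{9} + v_{10} = v_{3} ; sig = (4;(1))
  • {2,4,8,9}:  v_{2} + v_{4} + v_{8} + v_{9} = v_{7} ; sig = (4;(1))

Sorted signature multiset PRS(X):
    (2;())
    (2;(1))
    (2;(1))
    (2;(1))
    (2;(1,1))
    (2;(1,1))
    (2;(1,1))
    (2;(1,1))
    (2;(1,1))
    (2;(1,1,1))
    (2;(1,1,1))
    (2;(1,1,2))
    (2;(1,1,2))
    (3;())
    (3;(1))
    (4;(1))
    (4;(1))


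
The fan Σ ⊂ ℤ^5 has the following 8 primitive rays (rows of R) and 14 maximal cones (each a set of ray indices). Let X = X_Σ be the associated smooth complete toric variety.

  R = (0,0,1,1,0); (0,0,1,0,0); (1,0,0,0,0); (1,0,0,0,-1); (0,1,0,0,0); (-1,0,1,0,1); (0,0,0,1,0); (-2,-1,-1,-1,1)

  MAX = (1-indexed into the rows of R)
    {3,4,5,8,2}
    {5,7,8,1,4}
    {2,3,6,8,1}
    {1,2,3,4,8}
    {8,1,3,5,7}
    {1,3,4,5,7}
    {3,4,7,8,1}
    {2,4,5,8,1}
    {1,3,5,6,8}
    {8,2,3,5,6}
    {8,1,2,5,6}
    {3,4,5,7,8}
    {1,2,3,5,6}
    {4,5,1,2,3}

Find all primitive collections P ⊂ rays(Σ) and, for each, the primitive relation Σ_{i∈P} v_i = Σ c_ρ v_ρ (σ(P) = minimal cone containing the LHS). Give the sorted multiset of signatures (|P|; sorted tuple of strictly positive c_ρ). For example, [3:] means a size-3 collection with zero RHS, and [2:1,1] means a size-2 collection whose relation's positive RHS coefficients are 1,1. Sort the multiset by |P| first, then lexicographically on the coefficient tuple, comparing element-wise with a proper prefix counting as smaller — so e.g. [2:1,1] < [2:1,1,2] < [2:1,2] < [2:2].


Δ(Σ) — 8 vertices, 5 min non-faces:

  {2,7}:  v_{2} + v_{7} = v_{1} — sig = [2:1]
  {4,6}:  v_{4} + v_{6} = v_{2} — sig = [2:1]
  {6,7}:  v_{6} + v_{7} = 2·v_{1} + v_{3} + v_{5} + v_{8} — sig = [2:1,1,1,2]
  {1,3,4,5,8}:  v_{1} + v_{3} + v_{4} + v_{5} + v_{8} = 0 — sig = [5:]
  {1,2,3,5,8}:  v_{1} + v_{2} + v_{3} + v_{5} + v_{8} = v_{6} — sig = [5:1]

so the primitive-relation signature multiset is
    [2:1]
    [2:1]
    [2:1,1,1,2]
    [5:]
    [5:1]


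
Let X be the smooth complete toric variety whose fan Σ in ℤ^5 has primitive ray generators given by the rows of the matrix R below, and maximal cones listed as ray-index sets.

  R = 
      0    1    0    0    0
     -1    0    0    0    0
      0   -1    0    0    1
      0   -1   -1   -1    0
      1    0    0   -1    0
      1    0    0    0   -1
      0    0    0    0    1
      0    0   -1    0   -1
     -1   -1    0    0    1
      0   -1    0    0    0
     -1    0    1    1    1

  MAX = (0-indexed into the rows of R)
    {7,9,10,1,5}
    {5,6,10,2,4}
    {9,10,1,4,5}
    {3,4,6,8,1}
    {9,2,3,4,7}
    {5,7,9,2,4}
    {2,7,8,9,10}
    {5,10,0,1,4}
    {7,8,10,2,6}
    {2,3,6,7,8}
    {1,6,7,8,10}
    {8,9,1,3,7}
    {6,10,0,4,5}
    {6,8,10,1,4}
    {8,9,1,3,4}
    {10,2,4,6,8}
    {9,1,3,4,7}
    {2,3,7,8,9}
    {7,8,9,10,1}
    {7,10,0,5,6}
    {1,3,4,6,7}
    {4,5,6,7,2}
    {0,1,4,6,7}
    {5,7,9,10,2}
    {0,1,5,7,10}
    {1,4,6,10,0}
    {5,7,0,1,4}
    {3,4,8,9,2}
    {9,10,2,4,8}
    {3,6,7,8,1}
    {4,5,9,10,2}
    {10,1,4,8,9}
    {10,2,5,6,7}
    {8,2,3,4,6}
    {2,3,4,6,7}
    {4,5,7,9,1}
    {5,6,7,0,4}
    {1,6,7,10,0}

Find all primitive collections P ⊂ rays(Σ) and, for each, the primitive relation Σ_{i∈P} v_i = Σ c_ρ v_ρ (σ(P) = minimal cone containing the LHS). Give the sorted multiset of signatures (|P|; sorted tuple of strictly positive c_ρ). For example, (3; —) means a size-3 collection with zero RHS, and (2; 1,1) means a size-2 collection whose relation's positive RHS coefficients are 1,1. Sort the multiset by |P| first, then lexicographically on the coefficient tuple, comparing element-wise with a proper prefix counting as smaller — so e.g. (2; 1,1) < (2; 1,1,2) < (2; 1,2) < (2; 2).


12 minimal non-faces of Δ(Σ) (on 11 rays):

  P={0,9}:  v_{0} + v_{9} = 0 — sig = (2; —)
  P={0,2}:  v_{0} + v_{2} = v_{6} — sig = (2; 1)
  P={1,2}:  v_{1} + v_{2} = v_{8} — sig = (2; 1)
  P={3,10}:  v_{3} + v_{10} = v_{8} — sig = (2; 1)
  P={5,8}:  v_{5} + v_{8} = v_{9} — sig = (2; 1)
  P={6,9}:  v_{6} + v_{9} = v_{2} — sig = (2; 1)
  P={0,8}:  v_{0} + v_{8} = v_{1} + v_{6} — sig = (2; 1,1)
  P={3,5}:  v_{3} + v_{5} = v_{4} + v_{7} + v_{9} — sig = (2; 1,1,1)
  P={0,3}:  v_{0} + v_{3} = v_{1} + v_{4} + v_{6} + v_{7} — sig = (2; 1,1,1,1)
  P={1,5,6}:  v_{1} + v_{5} + v_{6} = 0 — sig = (3; —)
  P={4,7,10}:  v_{4} + v_{7} + v_{10} = 0 — sig = (3; —)
  P={4,7,8}:  v_{4} + v_{7} + v_{8} = v_{3} — sig = (3; 1)

Hence PRS(X_Σ) =
{ (2; —),  (2; 1) ×5,  (2; 1,1),  (2; 1,1,1),  (2; 1,1,1,1),  (3; —) ×2,  (3; 1) }


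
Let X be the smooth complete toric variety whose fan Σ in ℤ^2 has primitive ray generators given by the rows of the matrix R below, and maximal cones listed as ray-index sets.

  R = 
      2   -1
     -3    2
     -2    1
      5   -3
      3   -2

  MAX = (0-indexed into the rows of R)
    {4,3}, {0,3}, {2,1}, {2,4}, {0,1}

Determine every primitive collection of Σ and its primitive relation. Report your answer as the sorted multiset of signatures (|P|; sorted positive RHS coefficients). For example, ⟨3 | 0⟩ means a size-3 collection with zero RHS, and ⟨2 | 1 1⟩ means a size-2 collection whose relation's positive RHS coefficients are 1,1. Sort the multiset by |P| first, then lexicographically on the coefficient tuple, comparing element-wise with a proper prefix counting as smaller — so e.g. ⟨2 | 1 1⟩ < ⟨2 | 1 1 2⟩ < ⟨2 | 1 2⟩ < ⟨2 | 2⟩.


The 5 primitive collections of Σ (r=5, n=2):

  • {0,2}:  v_{0} + v_{2} = 0  ⟹  sig = ⟨2 | 0⟩
  • {1,4}:  v_{1} + v_{4} = 0  ⟹  sig = ⟨2 | 0⟩
  • {0,4}:  v_{0} + v_{4} = v_{3}  ⟹  sig = ⟨2 | 1⟩
  • {1,3}:  v_{1} + v_{3} = v_{0}  ⟹  sig = ⟨2 | 1⟩
  • {2,3}:  v_{2} + v_{3} = v_{4}  ⟹  sig = ⟨2 | 1⟩

so the primitive-relation signature multiset is
    |P|=2: 5 collections, coeffs (), (), (1), (1), (1)


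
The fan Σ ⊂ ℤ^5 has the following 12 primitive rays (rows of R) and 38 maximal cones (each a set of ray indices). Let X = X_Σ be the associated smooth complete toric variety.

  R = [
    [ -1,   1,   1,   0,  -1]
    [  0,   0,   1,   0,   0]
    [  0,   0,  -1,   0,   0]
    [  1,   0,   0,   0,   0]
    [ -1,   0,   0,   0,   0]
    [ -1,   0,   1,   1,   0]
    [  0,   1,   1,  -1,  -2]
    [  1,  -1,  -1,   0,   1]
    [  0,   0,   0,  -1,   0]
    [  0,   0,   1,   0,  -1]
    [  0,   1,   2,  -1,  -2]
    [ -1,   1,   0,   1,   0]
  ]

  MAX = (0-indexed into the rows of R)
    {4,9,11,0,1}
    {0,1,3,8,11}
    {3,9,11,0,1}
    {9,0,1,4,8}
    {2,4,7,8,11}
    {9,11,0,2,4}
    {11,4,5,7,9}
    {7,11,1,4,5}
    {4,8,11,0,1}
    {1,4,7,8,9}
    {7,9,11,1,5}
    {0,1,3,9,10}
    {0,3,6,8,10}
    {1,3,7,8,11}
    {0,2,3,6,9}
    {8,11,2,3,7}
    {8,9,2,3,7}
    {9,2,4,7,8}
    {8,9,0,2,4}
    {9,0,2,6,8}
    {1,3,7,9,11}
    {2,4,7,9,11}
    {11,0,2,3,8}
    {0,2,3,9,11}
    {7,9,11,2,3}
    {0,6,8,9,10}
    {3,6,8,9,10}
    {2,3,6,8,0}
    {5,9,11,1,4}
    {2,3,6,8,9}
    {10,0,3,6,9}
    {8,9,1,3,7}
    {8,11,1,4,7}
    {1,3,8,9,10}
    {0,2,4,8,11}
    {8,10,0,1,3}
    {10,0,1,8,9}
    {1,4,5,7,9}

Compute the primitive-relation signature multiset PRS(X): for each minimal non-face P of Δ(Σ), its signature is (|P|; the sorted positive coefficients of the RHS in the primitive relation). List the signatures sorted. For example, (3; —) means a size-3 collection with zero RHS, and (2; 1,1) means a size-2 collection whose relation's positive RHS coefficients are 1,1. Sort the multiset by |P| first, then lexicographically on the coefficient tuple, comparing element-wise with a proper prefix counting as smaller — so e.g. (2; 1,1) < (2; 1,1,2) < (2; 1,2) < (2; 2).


20 collections generate NE(X_Σ); each relation:

  P = {0,7}:  v_{0} + v_{7} = 0 — sig = (2; —)
  P = {1,2}:  v_{1} + v_{2} = 0 — sig = (2; —)
  P = {3,4}:  v_{3} + v_{4} = 0 — sig = (2; —)
  P = {1,6}:  v_{1} + v_{6} = v_{10} — sig = (2; 1)
  P = {2,10}:  v_{2} + v_{10} = v_{6} — sig = (2; 1)
  P = {5,6}:  v_{5} + v_{6} = v_{0} + v_{9} — sig = (2; 1,1)
  P = {5,8}:  v_{5} + v_{8} = v_{1} + v_{4} — sig = (2; 1,1)
  P = {4,10}:  v_{4} + v_{10} = v_{0} + v_{8} + v_{9} — sig = (2; 1,1,1)
  P = {5,10}:  v_{5} + v_{10} = v_{0} + v_{1} + v_{9} — sig = (2; 1,1,1)
  P = {7,10}:  v_{7} + v_{10} = v_{3} + v_{8} + v_{9} — sig = (2; 1,1,1)
  P = {0,5}:  v_{0} + v_{5} = v_{1} + v_{4} + v_{9} + v_{11} — sig = (2; 1,1,1,1)
  P = {2,5}:  v_{2} + v_{5} = v_{4} + v_{7} + v_{9} + v_{11} — sig = (2; 1,1,1,1)
  P = {3,5}:  v_{3} + v_{5} = v_{1} + v_{7} + v_{9} + v_{11} — sig = (2; 1,1,1,1)
  P = {4,6}:  v_{4} + v_{6} = v_{0} + v_{2} + v_{8} + v_{9} — sig = (2; 1,1,1,1)
  P = {6,7}:  v_{6} + v_{7} = v_{2} + v_{3} + v_{8} + v_{9} — sig = (2; 1,1,1,1)
  P = {6,11}:  v_{6} + v_{11} = 2·v_{0} + v_{2} + v_{3} — sig = (2; 1,1,2)
  P = {10,11}:  v_{10} + v_{11} = 2·v_{0} + v_{3} — sig = (2; 1,2)
  P = {8,9,11}:  v_{8} + v_{9} + v_{11} = v_{0} — sig = (3; 1)
  P = {0,3,8,9}:  v_{0} + v_{3} + v_{8} + v_{9} = v_{10} — sig = (4; 1)
  P = {1,4,7,9,11}:  v_{1} + v_{4} + v_{7} + v_{9} + v_{11} = v_{5} — sig = (5; 1)

Signatures (|P|; sorted positive RHS coefficients), sorted:
    |P|=2: 17 collections, coeffs (), (), (), (1), (1), (1,1), (1,1), (1,1,1), (1,1,1), (1,1,1), (1,1,1,1), (1,1,1,1), (1,1,1,1), (1,1,1,1), (1,1,1,1), (1,1,2), (1,2)
    |P|=3: 1 collection, coeffs (1)
    |P|=4: 1 collection, coeffs (1)
    |P|=5: 1 collection, coeffs (1)


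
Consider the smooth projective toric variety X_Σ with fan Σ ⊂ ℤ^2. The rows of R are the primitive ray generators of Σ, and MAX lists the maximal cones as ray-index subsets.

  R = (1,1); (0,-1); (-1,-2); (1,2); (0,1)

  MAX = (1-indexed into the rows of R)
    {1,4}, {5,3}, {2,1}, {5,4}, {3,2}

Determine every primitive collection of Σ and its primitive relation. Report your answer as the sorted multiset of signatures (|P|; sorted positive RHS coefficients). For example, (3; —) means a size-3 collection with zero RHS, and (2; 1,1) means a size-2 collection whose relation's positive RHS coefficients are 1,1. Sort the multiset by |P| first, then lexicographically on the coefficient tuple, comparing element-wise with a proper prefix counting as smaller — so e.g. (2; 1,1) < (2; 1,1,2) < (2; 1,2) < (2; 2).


Σ has 5 primitive collections:

  {2,5}:  v_{2} + v_{5} = 0  →  sig = (2; —)
  {3,4}:  v_{3} + v_{4} = 0  →  sig = (2; —)
  {1,3}:  v_{1} + v_{3} = v_{2}  →  sig = (2; 1)
  {1,5}:  v_{1} + v_{5} = v_{4}  →  sig = (2; 1)
  {2,4}:  v_{2} + v_{4} = v_{1}  →  sig = (2; 1)

Sorted signature multiset PRS(X):
[(2; —), (2; —), (2; 1), (2; 1), (2; 1)]


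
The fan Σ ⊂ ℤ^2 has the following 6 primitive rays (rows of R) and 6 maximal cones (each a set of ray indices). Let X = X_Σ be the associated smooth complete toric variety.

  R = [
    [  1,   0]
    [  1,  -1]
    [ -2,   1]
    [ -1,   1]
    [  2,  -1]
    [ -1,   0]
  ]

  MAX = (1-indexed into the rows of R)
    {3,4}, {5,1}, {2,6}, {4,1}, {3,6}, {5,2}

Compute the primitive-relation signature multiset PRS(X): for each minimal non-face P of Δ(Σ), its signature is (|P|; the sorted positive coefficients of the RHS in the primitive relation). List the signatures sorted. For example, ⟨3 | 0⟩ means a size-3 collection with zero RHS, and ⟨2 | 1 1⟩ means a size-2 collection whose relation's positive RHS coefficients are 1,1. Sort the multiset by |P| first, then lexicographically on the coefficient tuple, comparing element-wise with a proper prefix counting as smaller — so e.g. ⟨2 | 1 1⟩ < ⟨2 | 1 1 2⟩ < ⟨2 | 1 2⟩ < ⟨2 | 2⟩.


Σ has 9 primitive collections:

  P = {1,6}:  v_{1} + v_{6} = 0  ⇒ sig = ⟨2 | 0⟩
  P = {2,4}:  v_{2} + v_{4} = 0  ⇒ sig = ⟨2 | 0⟩
  P = {3,5}:  v_{3} + v_{5} = 0  ⇒ sig = ⟨2 | 0⟩
  P = {1,2}:  v_{1} + v_{2} = v_{5}  ⇒ sig = ⟨2 | 1⟩
  P = {1,3}:  v_{1} + v_{3} = v_{4}  ⇒ sig = ⟨2 | 1⟩
  P = {2,3}:  v_{2} + v_{3} = v_{6}  ⇒ sig = ⟨2 | 1⟩
  P = {4,5}:  v_{4} + v_{5} = v_{1}  ⇒ sig = ⟨2 | 1⟩
  P = {4,6}:  v_{4} + v_{6} = v_{3}  ⇒ sig = ⟨2 | 1⟩
  P = {5,6}:  v_{5} + v_{6} = v_{2}  ⇒ sig = ⟨2 | 1⟩

Signatures (|P|; sorted positive RHS coefficients), sorted:
    |P|=2: 9 collections, coeffs (), (), (), (1), (1), (1), (1), (1), (1)


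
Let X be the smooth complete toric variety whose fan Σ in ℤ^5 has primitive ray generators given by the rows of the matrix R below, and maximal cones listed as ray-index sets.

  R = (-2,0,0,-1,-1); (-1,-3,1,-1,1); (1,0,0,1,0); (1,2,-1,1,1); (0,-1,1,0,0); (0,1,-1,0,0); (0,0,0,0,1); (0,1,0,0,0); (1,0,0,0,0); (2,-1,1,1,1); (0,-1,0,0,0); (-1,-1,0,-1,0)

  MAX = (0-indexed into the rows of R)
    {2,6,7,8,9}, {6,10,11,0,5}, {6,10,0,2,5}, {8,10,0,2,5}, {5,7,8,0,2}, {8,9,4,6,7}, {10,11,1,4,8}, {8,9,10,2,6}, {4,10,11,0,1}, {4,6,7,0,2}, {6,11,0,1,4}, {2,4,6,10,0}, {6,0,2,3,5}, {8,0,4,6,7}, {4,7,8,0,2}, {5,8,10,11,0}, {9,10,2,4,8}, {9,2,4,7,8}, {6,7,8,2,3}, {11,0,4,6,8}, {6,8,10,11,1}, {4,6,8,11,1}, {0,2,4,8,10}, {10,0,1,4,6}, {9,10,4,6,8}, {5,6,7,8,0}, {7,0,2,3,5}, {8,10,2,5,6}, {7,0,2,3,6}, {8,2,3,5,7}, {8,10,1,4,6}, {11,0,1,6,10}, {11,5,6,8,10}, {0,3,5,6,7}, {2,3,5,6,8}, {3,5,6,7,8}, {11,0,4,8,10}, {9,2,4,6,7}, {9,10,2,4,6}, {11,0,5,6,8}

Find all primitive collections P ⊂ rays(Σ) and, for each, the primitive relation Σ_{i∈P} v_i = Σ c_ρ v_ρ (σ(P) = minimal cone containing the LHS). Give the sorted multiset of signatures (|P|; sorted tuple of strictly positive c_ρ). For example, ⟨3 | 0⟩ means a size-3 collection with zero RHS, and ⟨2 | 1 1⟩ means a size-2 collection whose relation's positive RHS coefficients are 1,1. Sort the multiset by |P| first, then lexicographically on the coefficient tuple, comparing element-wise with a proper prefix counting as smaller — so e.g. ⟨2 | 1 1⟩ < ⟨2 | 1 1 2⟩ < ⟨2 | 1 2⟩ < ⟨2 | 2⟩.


Minimal non-faces — 23 found among 12 rays, 40 max cones:

  • {4,5}:  v_{4} + v_{5} = 0 ; sig = ⟨2 | 0⟩
  • {7,10}:  v_{7} + v_{10} = 0 ; sig = ⟨2 | 0⟩
  • {0,9}:  v_{0} + v_{9} = v_{4} ; sig = ⟨2 | 1⟩
  • {2,11}:  v_{2} + v_{11} = v_{10} ; sig = ⟨2 | 1⟩
  • {3,11}:  v_{3} + v_{11} = v_{5} + v_{6} ; sig = ⟨2 | 1 1⟩
  • {1,5}:  v_{1} + v_{5} = v_{6} + v_{10} + v_{11} ; sig = ⟨2 | 1 1 1⟩
  • {1,7}:  v_{1} + v_{7} = v_{4} + v_{6} + v_{11} ; sig = ⟨2 | 1 1 1⟩
  • {3,4}:  v_{3} + v_{4} = v_{2} + v_{6} + v_{7} ; sig = ⟨2 | 1 1 1⟩
  • {3,10}:  v_{3} + v_{10} = v_{2} + v_{5} + v_{6} ; sig = ⟨2 | 1 1 1⟩
  • {5,9}:  v_{5} + v_{9} = v_{2} + v_{6} + v_{8} ; sig = ⟨2 | 1 1 1⟩
  • {7,11}:  v_{7} + v_{11} = v_{0} + v_{6} + v_{8} ; sig = ⟨2 | 1 1 1⟩
  • {9,11}:  v_{9} + v_{11} = v_{4} + v_{6} + v_{8} + v_{10} ; sig = ⟨2 | 1 1 1 1⟩
  • {1,2}:  v_{1} + v_{2} = v_{4} + v_{6} + 2·v_{10} ; sig = ⟨2 | 1 1 2⟩
  • {3,9}:  v_{3} + v_{9} = 2·v_{2} + 2·v_{6} + v_{7} + v_{8} ; sig = ⟨2 | 1 1 2 2⟩
  • {1,3}:  v_{1} + v_{3} = 2·v_{6} + v_{10} ; sig = ⟨2 | 1 2⟩
  • {1,9}:  v_{1} + v_{9} = 2·v_{4} + 2·v_{6} + v_{8} + 2·v_{10} ; sig = ⟨2 | 1 2 2 2⟩
  • {0,3,8}:  v_{0} + v_{3} + v_{8} = v_{5} + v_{7} ; sig = ⟨3 | 1 1⟩
  • {0,1,8}:  v_{0} + v_{1} + v_{8} = v_{4} + 2·v_{11} ; sig = ⟨3 | 1 2⟩
  • {0,2,6,8}:  v_{0} + v_{2} + v_{6} + v_{8} = 0 ; sig = ⟨4 | 0⟩
  • {0,6,8,10}:  v_{0} + v_{6} + v_{8} + v_{10} = v_{11} ; sig = ⟨4 | 1⟩
  • {2,4,6,8}:  v_{2} + v_{4} + v_{6} + v_{8} = v_{9} ; sig = ⟨4 | 1⟩
  • {2,5,6,7}:  v_{2} + v_{5} + v_{6} + v_{7} = v_{3} ; sig = ⟨4 | 1⟩
  • {4,6,10,11}:  v_{4} + v_{6} + v_{10} + v_{11} = v_{1} ; sig = ⟨4 | 1⟩

so the primitive-relation signature multiset is
[⟨2 | 0⟩, ⟨2 | 0⟩, ⟨2 | 1⟩, ⟨2 | 1⟩, ⟨2 | 1 1⟩, ⟨2 | 1 1 1⟩, ⟨2 | 1 1 1⟩, ⟨2 | 1 1 1⟩, ⟨2 | 1 1 1⟩, ⟨2 | 1 1 1⟩, ⟨2 | 1 1 1⟩, ⟨2 | 1 1 1 1⟩, ⟨2 | 1 1 2⟩, ⟨2 | 1 1 2 2⟩, ⟨2 | 1 2⟩, ⟨2 | 1 2 2 2⟩, ⟨3 | 1 1⟩, ⟨3 | 1 2⟩, ⟨4 | 0⟩, ⟨4 | 1⟩, ⟨4 | 1⟩, ⟨4 | 1⟩, ⟨4 | 1⟩]


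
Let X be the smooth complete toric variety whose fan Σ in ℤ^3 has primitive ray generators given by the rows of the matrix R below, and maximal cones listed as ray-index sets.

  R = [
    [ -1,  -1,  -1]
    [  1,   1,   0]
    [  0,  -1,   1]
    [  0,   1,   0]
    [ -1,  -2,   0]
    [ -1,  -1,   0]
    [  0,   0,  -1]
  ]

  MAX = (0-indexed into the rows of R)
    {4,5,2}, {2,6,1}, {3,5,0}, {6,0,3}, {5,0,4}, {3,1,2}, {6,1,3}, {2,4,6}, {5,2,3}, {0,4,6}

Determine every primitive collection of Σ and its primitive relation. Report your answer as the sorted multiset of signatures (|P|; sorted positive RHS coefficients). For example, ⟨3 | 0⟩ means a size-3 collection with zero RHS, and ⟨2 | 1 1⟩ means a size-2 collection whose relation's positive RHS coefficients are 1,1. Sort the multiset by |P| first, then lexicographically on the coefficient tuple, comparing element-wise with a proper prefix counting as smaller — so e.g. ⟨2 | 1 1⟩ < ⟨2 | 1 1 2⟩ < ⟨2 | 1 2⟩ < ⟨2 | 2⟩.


Primitive collections (7):

  P={1,5}:  v_{1} + v_{5} = 0  ⟹  sig = ⟨2 | 0⟩
  P={0,1}:  v_{0} + v_{1} = v_{6}  ⟹  sig = ⟨2 | 1⟩
  P={0,2}:  v_{0} + v_{2} = v_{4}  ⟹  sig = ⟨2 | 1⟩
  P={3,4}:  v_{3} + v_{4} = v_{5}  ⟹  sig = ⟨2 | 1⟩
  P={5,6}:  v_{5} + v_{6} = v_{0}  ⟹  sig = ⟨2 | 1⟩
  P={1,4}:  v_{1} + v_{4} = v_{2} + v_{6}  ⟹  sig = ⟨2 | 1 1⟩
  P={2,3,6}:  v_{2} + v_{3} + v_{6} = 0  ⟹  sig = ⟨3 | 0⟩

Sorted signature multiset PRS(X):
[⟨2 | 0⟩, ⟨2 | 1⟩, ⟨2 | 1⟩, ⟨2 | 1⟩, ⟨2 | 1⟩, ⟨2 | 1 1⟩, ⟨3 | 0⟩]


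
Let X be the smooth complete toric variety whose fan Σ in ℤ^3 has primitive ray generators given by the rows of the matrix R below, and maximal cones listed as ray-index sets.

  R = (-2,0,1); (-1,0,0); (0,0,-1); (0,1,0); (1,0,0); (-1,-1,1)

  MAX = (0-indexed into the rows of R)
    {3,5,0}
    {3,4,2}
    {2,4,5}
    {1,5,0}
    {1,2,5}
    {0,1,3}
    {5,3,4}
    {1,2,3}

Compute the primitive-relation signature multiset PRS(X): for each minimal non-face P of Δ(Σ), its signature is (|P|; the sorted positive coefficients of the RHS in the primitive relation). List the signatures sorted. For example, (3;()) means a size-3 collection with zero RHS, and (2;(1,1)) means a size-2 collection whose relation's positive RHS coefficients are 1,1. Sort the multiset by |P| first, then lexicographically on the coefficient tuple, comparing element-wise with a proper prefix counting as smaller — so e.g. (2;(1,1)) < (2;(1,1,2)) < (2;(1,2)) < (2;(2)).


Minimal non-faces — 5 found among 6 rays, 8 max cones:

  P={1,4}:  v_{1} + v_{4} = 0 — sig = (2;())
  P={0,4}:  v_{0} + v_{4} = v_{3} + v_{5} — sig = (2;(1,1))
  P={0,2}:  v_{0} + v_{2} = 2·v_{1} — sig = (2;(2))
  P={1,3,5}:  v_{1} + v_{3} + v_{5} = v_{0} — sig = (3;(1))
  P={2,3,5}:  v_{2} + v_{3} + v_{5} = v_{1} — sig = (3;(1))

Hence PRS(X_Σ) =
    (2;())
    (2;(1,1))
    (2;(2))
    (3;(1))
    (3;(1))


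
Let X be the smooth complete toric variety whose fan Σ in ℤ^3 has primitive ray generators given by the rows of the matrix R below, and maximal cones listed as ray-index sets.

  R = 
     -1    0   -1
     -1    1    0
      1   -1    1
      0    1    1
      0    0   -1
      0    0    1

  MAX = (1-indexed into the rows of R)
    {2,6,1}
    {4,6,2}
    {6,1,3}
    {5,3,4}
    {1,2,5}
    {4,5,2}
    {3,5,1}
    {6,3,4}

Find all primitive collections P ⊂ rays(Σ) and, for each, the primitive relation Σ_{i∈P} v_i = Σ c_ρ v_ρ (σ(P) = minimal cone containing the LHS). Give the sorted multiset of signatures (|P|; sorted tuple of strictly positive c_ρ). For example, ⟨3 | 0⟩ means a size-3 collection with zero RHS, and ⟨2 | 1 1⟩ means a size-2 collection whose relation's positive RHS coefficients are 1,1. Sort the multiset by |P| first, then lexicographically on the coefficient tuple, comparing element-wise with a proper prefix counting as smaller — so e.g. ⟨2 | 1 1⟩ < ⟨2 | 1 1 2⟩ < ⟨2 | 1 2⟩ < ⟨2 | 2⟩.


Δ(Σ) — 6 vertices, 3 min non-faces:

  P={5,6}:  v_{5} + v_{6} = 0  →  sig = ⟨2 | 0⟩
  P={1,4}:  v_{1} + v_{4} = v_{2}  →  sig = ⟨2 | 1⟩
  P={2,3}:  v_{2} + v_{3} = v_{6}  →  sig = ⟨2 | 1⟩

so the primitive-relation signature multiset is
[⟨2 | 0⟩, ⟨2 | 1⟩, ⟨2 | 1⟩]


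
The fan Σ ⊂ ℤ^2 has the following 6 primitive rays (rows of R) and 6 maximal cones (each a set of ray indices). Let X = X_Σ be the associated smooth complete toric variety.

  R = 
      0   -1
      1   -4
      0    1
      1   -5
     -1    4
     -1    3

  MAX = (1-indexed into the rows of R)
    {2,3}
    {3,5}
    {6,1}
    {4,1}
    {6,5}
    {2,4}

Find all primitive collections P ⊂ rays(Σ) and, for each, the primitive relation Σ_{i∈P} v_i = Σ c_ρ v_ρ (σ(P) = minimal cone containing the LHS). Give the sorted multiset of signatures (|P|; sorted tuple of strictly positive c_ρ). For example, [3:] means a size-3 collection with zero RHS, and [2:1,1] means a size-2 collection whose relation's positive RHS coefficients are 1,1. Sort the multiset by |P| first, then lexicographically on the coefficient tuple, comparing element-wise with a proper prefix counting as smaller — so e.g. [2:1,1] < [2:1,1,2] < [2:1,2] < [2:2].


|primitive collections| = 9. Relations:

  P={1,3}:  v_{1} + v_{3} = 0  ⟹  sig = [2:]
  P={2,5}:  v_{2} + v_{5} = 0  ⟹  sig = [2:]
  P={1,2}:  v_{1} + v_{2} = v_{4}  ⟹  sig = [2:1]
  P={1,5}:  v_{1} + v_{5} = v_{6}  ⟹  sig = [2:1]
  P={2,6}:  v_{2} + v_{6} = v_{1}  ⟹  sig = [2:1]
  P={3,4}:  v_{3} + v_{4} = v_{2}  ⟹  sig = [2:1]
  P={3,6}:  v_{3} + v_{6} = v_{5}  ⟹  sig = [2:1]
  P={4,5}:  v_{4} + v_{5} = v_{1}  ⟹  sig = [2:1]
  P={4,6}:  v_{4} + v_{6} = 2·v_{1}  ⟹  sig = [2:2]

Signatures (|P|; sorted positive RHS coefficients), sorted:
[[2:], [2:], [2:1], [2:1], [2:1], [2:1], [2:1], [2:1], [2:2]]


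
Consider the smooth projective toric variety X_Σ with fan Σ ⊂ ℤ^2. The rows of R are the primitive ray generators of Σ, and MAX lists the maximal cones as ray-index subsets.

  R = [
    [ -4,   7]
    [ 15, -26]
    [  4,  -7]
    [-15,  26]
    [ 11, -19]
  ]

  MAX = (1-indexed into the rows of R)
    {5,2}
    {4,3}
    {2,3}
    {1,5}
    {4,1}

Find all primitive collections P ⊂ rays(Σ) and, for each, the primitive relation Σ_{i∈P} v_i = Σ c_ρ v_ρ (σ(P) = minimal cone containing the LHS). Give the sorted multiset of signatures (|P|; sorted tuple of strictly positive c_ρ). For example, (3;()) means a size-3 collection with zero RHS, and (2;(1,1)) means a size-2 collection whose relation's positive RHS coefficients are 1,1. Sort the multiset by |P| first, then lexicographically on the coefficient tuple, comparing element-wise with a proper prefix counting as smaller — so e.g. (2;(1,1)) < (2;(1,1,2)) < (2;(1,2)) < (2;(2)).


Δ(Σ) — 5 vertices, 5 min non-faces:

  P={1,3}:  v_{1} + v_{3} = 0  ⟹  sig = (2;())
  P={2,4}:  v_{2} + v_{4} = 0  ⟹  sig = (2;())
  P={1,2}:  v_{1} + v_{2} = v_{5}  ⟹  sig = (2;(1))
  P={3,5}:  v_{3} + v_{5} = v_{2}  ⟹  sig = (2;(1))
  P={4,5}:  v_{4} + v_{5} = v_{1}  ⟹  sig = (2;(1))

so the primitive-relation signature multiset is
{ (2;()) ×2,  (2;(1)) ×3 }


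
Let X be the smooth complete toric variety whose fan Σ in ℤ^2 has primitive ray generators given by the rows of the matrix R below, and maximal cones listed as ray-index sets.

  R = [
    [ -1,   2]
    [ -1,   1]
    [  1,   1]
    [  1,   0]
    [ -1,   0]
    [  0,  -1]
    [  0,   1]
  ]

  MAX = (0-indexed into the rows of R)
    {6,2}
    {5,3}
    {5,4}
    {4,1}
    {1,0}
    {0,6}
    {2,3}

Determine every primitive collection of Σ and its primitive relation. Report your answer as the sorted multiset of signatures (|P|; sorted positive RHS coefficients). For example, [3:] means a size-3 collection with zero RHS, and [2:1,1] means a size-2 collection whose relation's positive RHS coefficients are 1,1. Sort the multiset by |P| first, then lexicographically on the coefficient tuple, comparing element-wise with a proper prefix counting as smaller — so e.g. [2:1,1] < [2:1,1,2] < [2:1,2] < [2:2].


14 minimal non-faces of Δ(Σ) (on 7 rays):

  P = {3,4}:  v_{3} + v_{4} = 0 — sig = [2:]
  P = {5,6}:  v_{5} + v_{6} = 0 — sig = [2:]
  P = {0,5}:  v_{0} + v_{5} = v_{1} — sig = [2:1]
  P = {1,3}:  v_{1} + v_{3} = v_{6} — sig = [2:1]
  P = {1,5}:  v_{1} + v_{5} = v_{4} — sig = [2:1]
  P = {1,6}:  v_{1} + v_{6} = v_{0} — sig = [2:1]
  P = {2,4}:  v_{2} + v_{4} = v_{6} — sig = [2:1]
  P = {2,5}:  v_{2} + v_{5} = v_{3} — sig = [2:1]
  P = {3,6}:  v_{3} + v_{6} = v_{2} — sig = [2:1]
  P = {4,6}:  v_{4} + v_{6} = v_{1} — sig = [2:1]
  P = {0,3}:  v_{0} + v_{3} = 2·v_{6} — sig = [2:2]
  P = {0,4}:  v_{0} + v_{4} = 2·v_{1} — sig = [2:2]
  P = {1,2}:  v_{1} + v_{2} = 2·v_{6} — sig = [2:2]
  P = {0,2}:  v_{0} + v_{2} = 3·v_{6} — sig = [2:3]

Signatures (|P|; sorted positive RHS coefficients), sorted:
    |P|=2: 14 collections, coeffs (), (), (1), (1), (1), (1), (1), (1), (1), (1), (2), (2), (2), (3)


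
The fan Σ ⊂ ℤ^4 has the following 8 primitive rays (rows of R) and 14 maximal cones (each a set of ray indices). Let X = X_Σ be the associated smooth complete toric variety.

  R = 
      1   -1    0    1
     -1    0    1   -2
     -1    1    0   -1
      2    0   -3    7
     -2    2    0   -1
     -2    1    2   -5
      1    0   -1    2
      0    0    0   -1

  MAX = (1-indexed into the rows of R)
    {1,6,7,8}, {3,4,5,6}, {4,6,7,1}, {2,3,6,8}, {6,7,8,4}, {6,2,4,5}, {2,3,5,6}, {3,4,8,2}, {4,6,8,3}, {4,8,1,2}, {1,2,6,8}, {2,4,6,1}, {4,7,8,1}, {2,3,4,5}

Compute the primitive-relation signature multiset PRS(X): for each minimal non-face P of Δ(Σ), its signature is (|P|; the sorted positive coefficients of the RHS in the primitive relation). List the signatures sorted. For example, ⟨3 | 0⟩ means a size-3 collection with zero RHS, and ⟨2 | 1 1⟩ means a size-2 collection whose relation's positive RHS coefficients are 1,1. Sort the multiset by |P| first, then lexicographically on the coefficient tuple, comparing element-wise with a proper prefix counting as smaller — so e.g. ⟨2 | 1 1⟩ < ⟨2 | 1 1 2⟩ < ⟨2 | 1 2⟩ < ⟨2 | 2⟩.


The 9 primitive collections of Σ (r=8, n=4):

  • {1,3}:  v_{1} + v_{3} = 0  ⟹  sig = ⟨2 | 0⟩
  • {2,7}:  v_{2} + v_{7} = 0  ⟹  sig = ⟨2 | 0⟩
  • {1,5}:  v_{1} + v_{5} = v_{2} + v_{4} + v_{6}  ⟹  sig = ⟨2 | 1 1 1⟩
  • {3,7}:  v_{3} + v_{7} = v_{4} + v_{6} + v_{8}  ⟹  sig = ⟨2 | 1 1 1⟩
  • {5,7}:  v_{5} + v_{7} = v_{3} + v_{4} + v_{6}  ⟹  sig = ⟨2 | 1 1 1⟩
  • {5,8}:  v_{5} + v_{8} = 2·v_{3}  ⟹  sig = ⟨2 | 2⟩
  • {1,4,6,8}:  v_{1} + v_{4} + v_{6} + v_{8} = v_{7}  ⟹  sig = ⟨4 | 1⟩
  • {2,3,4,6}:  v_{2} + v_{3} + v_{4} + v_{6} = v_{5}  ⟹  sig = ⟨4 | 1⟩
  • {2,4,6,8}:  v_{2} + v_{4} + v_{6} + v_{8} = v_{3}  ⟹  sig = ⟨4 | 1⟩

Hence PRS(X_Σ) =
    |P|=2: 6 collections, coeffs (), (), (1,1,1), (1,1,1), (1,1,1), (2)
    |P|=4: 3 collections, coeffs (1), (1), (1)


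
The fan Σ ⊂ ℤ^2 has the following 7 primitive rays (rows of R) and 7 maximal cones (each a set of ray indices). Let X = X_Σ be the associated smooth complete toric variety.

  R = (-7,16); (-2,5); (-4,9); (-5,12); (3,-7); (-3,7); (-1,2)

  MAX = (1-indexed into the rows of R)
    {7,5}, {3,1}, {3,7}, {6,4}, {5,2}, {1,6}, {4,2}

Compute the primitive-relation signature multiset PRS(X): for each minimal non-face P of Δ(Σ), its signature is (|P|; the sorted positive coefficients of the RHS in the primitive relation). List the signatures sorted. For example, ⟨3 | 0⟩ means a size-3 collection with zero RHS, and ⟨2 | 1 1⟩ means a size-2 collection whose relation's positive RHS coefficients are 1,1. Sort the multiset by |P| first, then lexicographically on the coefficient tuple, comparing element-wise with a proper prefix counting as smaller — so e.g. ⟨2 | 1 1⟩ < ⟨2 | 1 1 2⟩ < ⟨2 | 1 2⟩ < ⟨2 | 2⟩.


14 collections generate NE(X_Σ); each relation:

  • {5,6}:  v_{5} + v_{6} = 0  ⇒ sig = ⟨2 | 0⟩
  • {1,5}:  v_{1} + v_{5} = v_{3}  ⇒ sig = ⟨2 | 1⟩
  • {2,6}:  v_{2} + v_{6} = v_{4}  ⇒ sig = ⟨2 | 1⟩
  • {2,7}:  v_{2} + v_{7} = v_{6}  ⇒ sig = ⟨2 | 1⟩
  • {3,5}:  v_{3} + v_{5} = v_{7}  ⇒ sig = ⟨2 | 1⟩
  • {3,6}:  v_{3} + v_{6} = v_{1}  ⇒ sig = ⟨2 | 1⟩
  • {4,5}:  v_{4} + v_{5} = v_{2}  ⇒ sig = ⟨2 | 1⟩
  • {6,7}:  v_{6} + v_{7} = v_{3}  ⇒ sig = ⟨2 | 1⟩
  • {1,7}:  v_{1} + v_{7} = 2·v_{3}  ⇒ sig = ⟨2 | 2⟩
  • {2,3}:  v_{2} + v_{3} = 2·v_{6}  ⇒ sig = ⟨2 | 2⟩
  • {4,7}:  v_{4} + v_{7} = 2·v_{6}  ⇒ sig = ⟨2 | 2⟩
  • {1,2}:  v_{1} + v_{2} = 3·v_{6}  ⇒ sig = ⟨2 | 3⟩
  • {3,4}:  v_{3} + v_{4} = 3·v_{6}  ⇒ sig = ⟨2 | 3⟩
  • {1,4}:  v_{1} + v_{4} = 4·v_{6}  ⇒ sig = ⟨2 | 4⟩

so the primitive-relation signature multiset is
    |P|=2: 14 collections, coeffs (), (1), (1), (1), (1), (1), (1), (1), (2), (2), (2), (3), (3), (4)


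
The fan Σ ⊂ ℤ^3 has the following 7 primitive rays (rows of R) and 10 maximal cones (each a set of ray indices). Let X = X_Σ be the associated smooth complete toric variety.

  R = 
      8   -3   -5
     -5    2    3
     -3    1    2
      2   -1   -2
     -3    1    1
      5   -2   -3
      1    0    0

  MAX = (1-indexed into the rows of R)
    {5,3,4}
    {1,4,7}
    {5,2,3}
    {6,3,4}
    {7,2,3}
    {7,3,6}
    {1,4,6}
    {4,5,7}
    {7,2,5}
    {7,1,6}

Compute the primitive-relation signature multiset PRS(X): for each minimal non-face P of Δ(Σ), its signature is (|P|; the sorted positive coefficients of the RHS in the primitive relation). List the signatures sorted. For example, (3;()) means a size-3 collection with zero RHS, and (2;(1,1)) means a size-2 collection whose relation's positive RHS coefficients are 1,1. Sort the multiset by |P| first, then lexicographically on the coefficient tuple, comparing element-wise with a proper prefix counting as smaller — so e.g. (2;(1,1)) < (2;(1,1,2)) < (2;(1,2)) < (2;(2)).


9 collections generate NE(X_Σ); each relation:

  {2,6}:  v_{2} + v_{6} = 0  ⇒ sig = (2;())
  {1,3}:  v_{1} + v_{3} = v_{6}  ⇒ sig = (2;(1))
  {2,4}:  v_{2} + v_{4} = v_{5}  ⇒ sig = (2;(1))
  {5,6}:  v_{5} + v_{6} = v_{4}  ⇒ sig = (2;(1))
  {1,2}:  v_{1} + v_{2} = v_{4} + v_{7}  ⇒ sig = (2;(1,1))
  {1,5}:  v_{1} + v_{5} = 2·v_{4} + v_{7}  ⇒ sig = (2;(1,2))
  {3,4,7}:  v_{3} + v_{4} + v_{7} = 0  ⇒ sig = (3;())
  {3,5,7}:  v_{3} + v_{5} + v_{7} = v_{2}  ⇒ sig = (3;(1))
  {4,6,7}:  v_{4} + v_{6} + v_{7} = v_{1}  ⇒ sig = (3;(1))

Sorted signature multiset PRS(X):
[(2;()), (2;(1)), (2;(1)), (2;(1)), (2;(1,1)), (2;(1,2)), (3;()), (3;(1)), (3;(1))]


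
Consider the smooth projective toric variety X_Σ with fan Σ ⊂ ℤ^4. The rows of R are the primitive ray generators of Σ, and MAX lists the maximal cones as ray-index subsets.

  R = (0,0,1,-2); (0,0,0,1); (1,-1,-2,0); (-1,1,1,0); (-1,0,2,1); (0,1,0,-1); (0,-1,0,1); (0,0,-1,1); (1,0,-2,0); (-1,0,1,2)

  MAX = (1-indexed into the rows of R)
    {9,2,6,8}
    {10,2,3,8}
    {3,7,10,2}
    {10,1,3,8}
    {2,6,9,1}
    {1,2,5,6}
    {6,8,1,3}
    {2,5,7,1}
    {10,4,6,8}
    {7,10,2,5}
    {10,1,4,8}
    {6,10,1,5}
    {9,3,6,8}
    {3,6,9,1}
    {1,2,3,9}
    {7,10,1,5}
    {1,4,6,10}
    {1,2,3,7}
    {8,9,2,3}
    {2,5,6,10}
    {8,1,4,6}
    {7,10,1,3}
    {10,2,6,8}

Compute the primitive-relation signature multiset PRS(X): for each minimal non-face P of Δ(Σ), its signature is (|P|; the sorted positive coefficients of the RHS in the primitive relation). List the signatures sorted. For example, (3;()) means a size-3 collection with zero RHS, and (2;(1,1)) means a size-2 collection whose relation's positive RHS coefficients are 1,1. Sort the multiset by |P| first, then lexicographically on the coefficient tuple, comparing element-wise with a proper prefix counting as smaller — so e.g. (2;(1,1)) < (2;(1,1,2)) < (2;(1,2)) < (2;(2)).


Minimal non-faces — 18 found among 10 rays, 23 max cones:

  {6,7}:  v_{6} + v_{7} = 0  ⇒ sig = (2;())
  {3,5}:  v_{3} + v_{5} = v_{7}  ⇒ sig = (2;(1))
  {5,8}:  v_{5} + v_{8} = v_{10}  ⇒ sig = (2;(1))
  {5,9}:  v_{5} + v_{9} = v_{2}  ⇒ sig = (2;(1))
  {2,4}:  v_{2} + v_{4} = v_{6} + v_{10}  ⇒ sig = (2;(1,1))
  {4,9}:  v_{4} + v_{9} = v_{6} + v_{8}  ⇒ sig = (2;(1,1))
  {7,8}:  v_{7} + v_{8} = v_{3} + v_{10}  ⇒ sig = (2;(1,1))
  {7,9}:  v_{7} + v_{9} = v_{2} + v_{3}  ⇒ sig = (2;(1,1))
  {9,10}:  v_{9} + v_{10} = v_{2} + v_{8}  ⇒ sig = (2;(1,1))
  {4,7}:  v_{4} + v_{7} = v_{1} + v_{8} + v_{10}  ⇒ sig = (2;(1,1,1))
  {4,5}:  v_{4} + v_{5} = v_{1} + v_{6} + 2·v_{10}  ⇒ sig = (2;(1,1,2))
  {3,4}:  v_{3} + v_{4} = v_{1} + 2·v_{8}  ⇒ sig = (2;(1,2))
  {1,2,8}:  v_{1} + v_{2} + v_{8} = 0  ⇒ sig = (3;())
  {1,2,10}:  v_{1} + v_{2} + v_{10} = v_{5}  ⇒ sig = (3;(1))
  {2,3,6}:  v_{2} + v_{3} + v_{6} = v_{9}  ⇒ sig = (3;(1))
  {3,6,10}:  v_{3} + v_{6} + v_{10} = v_{8}  ⇒ sig = (3;(1))
  {1,8,9}:  v_{1} + v_{8} + v_{9} = v_{3} + v_{6}  ⇒ sig = (3;(1,1))
  {1,6,8,10}:  v_{1} + v_{6} + v_{8} + v_{10} = v_{4}  ⇒ sig = (4;(1))

Sorted signature multiset PRS(X):
[(2;()), (2;(1)), (2;(1)), (2;(1)), (2;(1,1)), (2;(1,1)), (2;(1,1)), (2;(1,1)), (2;(1,1)), (2;(1,1,1)), (2;(1,1,2)), (2;(1,2)), (3;()), (3;(1)), (3;(1)), (3;(1)), (3;(1,1)), (4;(1))]
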